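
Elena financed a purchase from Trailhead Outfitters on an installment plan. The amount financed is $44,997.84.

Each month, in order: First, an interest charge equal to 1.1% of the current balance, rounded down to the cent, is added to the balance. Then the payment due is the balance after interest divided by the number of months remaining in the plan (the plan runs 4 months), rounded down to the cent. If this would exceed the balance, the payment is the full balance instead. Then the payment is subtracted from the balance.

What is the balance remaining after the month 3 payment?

$11,624.79

# | Opening | Interest | Payment | End bal
1 | $44,997.84 | $494.97 | $11,373.20 | $34,119.61
2 | $34,119.61 | $375.31 | $11,498.30 | $22,996.62
3 | $22,996.62 | $252.96 | $11,624.79 | $11,624.79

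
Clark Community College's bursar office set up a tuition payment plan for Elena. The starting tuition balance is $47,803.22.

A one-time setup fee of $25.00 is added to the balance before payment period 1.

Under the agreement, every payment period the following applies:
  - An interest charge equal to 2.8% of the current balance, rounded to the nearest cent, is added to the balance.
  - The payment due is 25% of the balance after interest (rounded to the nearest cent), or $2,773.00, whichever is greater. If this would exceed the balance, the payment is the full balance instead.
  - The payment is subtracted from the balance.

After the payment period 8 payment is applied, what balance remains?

Payment period 1: opening $47,828.22; interest $1,339.19 → $49,167.41; payment $12,291.85; balance $36,875.56
Payment period 2: opening $36,875.56; interest $1,032.52 → $37,908.08; payment $9,477.02; balance $28,431.06
Payment period 3: opening $28,431.06; interest $796.07 → $29,227.13; payment $7,306.78; balance $21,920.35
Payment period 4: opening $21,920.35; interest $613.77 → $22,534.12; payment $5,633.53; balance $16,900.59
Payment period 5: opening $16,900.59; interest $473.22 → $17,373.81; payment $4,343.45; balance $13,030.36
Payment period 6: opening $13,030.36; interest $364.85 → $13,395.21; payment $3,348.80; balance $10,046.41
Payment period 7: opening $10,046.41; interest $281.30 → $10,327.71; payment $2,773.00; balance $7,554.71
Payment period 8: opening $7,554.71; interest $211.53 → $7,766.24; payment $2,773.00; balance $4,993.24

$4,993.24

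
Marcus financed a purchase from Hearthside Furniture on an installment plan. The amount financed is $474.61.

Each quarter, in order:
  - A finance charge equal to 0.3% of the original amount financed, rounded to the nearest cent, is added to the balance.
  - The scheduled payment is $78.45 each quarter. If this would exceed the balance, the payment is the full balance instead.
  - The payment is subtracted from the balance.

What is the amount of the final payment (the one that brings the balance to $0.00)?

Quarter 1: opening $474.61; interest $1.42 → $476.03; payment $78.45; balance $397.58
Quarter 2: opening $397.58; interest $1.42 → $399.00; payment $78.45; balance $320.55
Quarter 3: opening $320.55; interest $1.42 → $321.97; payment $78.45; balance $243.52
Quarter 4: opening $243.52; interest $1.42 → $244.94; payment $78.45; balance $166.49
Quarter 5: opening $166.49; interest $1.42 → $167.91; payment $78.45; balance $89.46
Quarter 6: opening $89.46; interest $1.42 → $90.88; payment $78.45; balance $12.43
Quarter 7: opening $12.43; interest $1.42 → $13.85; payment $13.85; balance $0.00

$13.85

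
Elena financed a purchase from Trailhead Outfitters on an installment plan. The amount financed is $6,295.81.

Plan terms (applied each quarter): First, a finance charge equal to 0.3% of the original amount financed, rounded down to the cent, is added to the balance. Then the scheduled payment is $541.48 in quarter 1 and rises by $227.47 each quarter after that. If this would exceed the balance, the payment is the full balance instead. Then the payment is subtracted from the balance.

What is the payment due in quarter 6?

$1,426.99

Quarter 1: opening $6,295.81; interest $18.88 → $6,314.69; payment $541.48; balance $5,773.21
Quarter 2: opening $5,773.21; interest $18.88 → $5,792.09; payment $768.95; balance $5,023.14
Quarter 3: opening $5,023.14; interest $18.88 → $5,042.02; payment $996.42; balance $4,045.60
Quarter 4: opening $4,045.60; interest $18.88 → $4,064.48; payment $1,223.89; balance $2,840.59
Quarter 5: opening $2,840.59; interest $18.88 → $2,859.47; payment $1,451.36; balance $1,408.11
Quarter 6: opening $1,408.11; interest $18.88 → $1,426.99; payment $1,426.99; balance $0.00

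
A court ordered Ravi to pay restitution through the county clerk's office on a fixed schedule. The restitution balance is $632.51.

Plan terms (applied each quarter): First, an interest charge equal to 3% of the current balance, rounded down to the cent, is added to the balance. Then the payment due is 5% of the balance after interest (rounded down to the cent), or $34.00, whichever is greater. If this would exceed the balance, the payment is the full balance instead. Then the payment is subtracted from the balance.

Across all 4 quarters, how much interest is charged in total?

Quarter 1: opening $632.51; interest $18.97 → $651.48; payment $34.00; balance $617.48
Quarter 2: opening $617.48; interest $18.52 → $636.00; payment $34.00; balance $602.00
Quarter 3: opening $602.00; interest $18.06 → $620.06; payment $34.00; balance $586.06
Quarter 4: opening $586.06; interest $17.58 → $603.64; payment $34.00; balance $569.64
Total interest: $18.97 + $18.52 + $18.06 + $17.58 = $73.13

$73.13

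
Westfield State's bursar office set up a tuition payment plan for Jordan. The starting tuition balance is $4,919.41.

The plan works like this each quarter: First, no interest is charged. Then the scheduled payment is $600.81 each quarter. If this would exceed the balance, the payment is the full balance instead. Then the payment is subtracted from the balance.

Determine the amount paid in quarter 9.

# | Opening | Payment | End bal
1 | $4,919.41 | $600.81 | $4,318.60
2 | $4,318.60 | $600.81 | $3,717.79
3 | $3,717.79 | $600.81 | $3,116.98
4 | $3,116.98 | $600.81 | $2,516.17
5 | $2,516.17 | $600.81 | $1,915.36
6 | $1,915.36 | $600.81 | $1,314.55
7 | $1,314.55 | $600.81 | $713.74
8 | $713.74 | $600.81 | $112.93
9 | $112.93 | $112.93 | $0.00

$112.93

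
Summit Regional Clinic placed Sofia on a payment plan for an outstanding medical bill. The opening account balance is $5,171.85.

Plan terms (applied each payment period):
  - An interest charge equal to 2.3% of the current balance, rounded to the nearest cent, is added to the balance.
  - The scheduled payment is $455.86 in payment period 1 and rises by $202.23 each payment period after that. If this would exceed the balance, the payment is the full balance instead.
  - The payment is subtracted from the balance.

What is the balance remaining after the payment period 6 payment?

Payment period 1: $5,171.85 +$118.95 interest = $5,290.80; pay $455.86 → $4,834.94
Payment period 2: $4,834.94 +$111.20 interest = $4,946.14; pay $658.09 → $4,288.05
Payment period 3: $4,288.05 +$98.63 interest = $4,386.68; pay $860.32 → $3,526.36
Payment period 4: $3,526.36 +$81.11 interest = $3,607.47; pay $1,062.55 → $2,544.92
Payment period 5: $2,544.92 +$58.53 interest = $2,603.45; pay $1,264.78 → $1,338.67
Payment period 6: $1,338.67 +$30.79 interest = $1,369.46; pay $1,369.46 → $0.00

$0.00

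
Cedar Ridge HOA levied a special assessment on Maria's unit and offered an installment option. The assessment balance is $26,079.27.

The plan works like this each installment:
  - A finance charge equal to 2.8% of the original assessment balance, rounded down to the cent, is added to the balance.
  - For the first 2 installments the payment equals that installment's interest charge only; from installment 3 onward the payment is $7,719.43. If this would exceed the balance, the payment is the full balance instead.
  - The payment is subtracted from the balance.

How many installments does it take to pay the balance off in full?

6

Installment 1: opening $26,079.27; interest $730.21 → $26,809.48; payment $730.21; balance $26,079.27
Installment 2: opening $26,079.27; interest $730.21 → $26,809.48; payment $730.21; balance $26,079.27
Installment 3: opening $26,079.27; interest $730.21 → $26,809.48; payment $7,719.43; balance $19,090.05
Installment 4: opening $19,090.05; interest $730.21 → $19,820.26; payment $7,719.43; balance $12,100.83
Installment 5: opening $12,100.83; interest $730.21 → $12,831.04; payment $7,719.43; balance $5,111.61
Installment 6: opening $5,111.61; interest $730.21 → $5,841.82; payment $5,841.82; balance $0.00
Balance reaches $0.00 in installment 6.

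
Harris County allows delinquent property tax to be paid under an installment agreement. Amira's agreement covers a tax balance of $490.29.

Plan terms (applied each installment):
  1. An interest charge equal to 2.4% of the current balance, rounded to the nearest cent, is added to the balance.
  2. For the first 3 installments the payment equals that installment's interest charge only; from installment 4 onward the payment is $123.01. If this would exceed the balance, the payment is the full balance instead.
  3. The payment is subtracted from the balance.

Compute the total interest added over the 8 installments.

Installment 1: $490.29 +$11.77 interest = $502.06; pay $11.77 → $490.29
Installment 2: $490.29 +$11.77 interest = $502.06; pay $11.77 → $490.29
Installment 3: $490.29 +$11.77 interest = $502.06; pay $11.77 → $490.29
Installment 4: $490.29 +$11.77 interest = $502.06; pay $123.01 → $379.05
Installment 5: $379.05 +$9.10 interest = $388.15; pay $123.01 → $265.14
Installment 6: $265.14 +$6.36 interest = $271.50; pay $123.01 → $148.49
Installment 7: $148.49 +$3.56 interest = $152.05; pay $123.01 → $29.04
Installment 8: $29.04 +$0.70 interest = $29.74; pay $29.74 → $0.00
Total interest: $11.77 + $11.77 + $11.77 + $11.77 + $9.10 + $6.36 + $3.56 + $0.70 = $66.80

$66.80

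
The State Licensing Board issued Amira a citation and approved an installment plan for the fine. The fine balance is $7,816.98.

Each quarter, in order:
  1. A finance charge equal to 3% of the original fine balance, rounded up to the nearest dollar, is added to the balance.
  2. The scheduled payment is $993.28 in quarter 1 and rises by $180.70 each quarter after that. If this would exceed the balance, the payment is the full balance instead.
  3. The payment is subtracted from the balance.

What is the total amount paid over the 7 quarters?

$9,461.98

Quarter 1: $7,816.98 +$235.00 interest = $8,051.98; pay $993.28 → $7,058.70
Quarter 2: $7,058.70 +$235.00 interest = $7,293.70; pay $1,173.98 → $6,119.72
Quarter 3: $6,119.72 +$235.00 interest = $6,354.72; pay $1,354.68 → $5,000.04
Quarter 4: $5,000.04 +$235.00 interest = $5,235.04; pay $1,535.38 → $3,699.66
Quarter 5: $3,699.66 +$235.00 interest = $3,934.66; pay $1,716.08 → $2,218.58
Quarter 6: $2,218.58 +$235.00 interest = $2,453.58; pay $1,896.78 → $556.80
Quarter 7: $556.80 +$235.00 interest = $791.80; pay $791.80 → $0.00
Total paid: $9,461.98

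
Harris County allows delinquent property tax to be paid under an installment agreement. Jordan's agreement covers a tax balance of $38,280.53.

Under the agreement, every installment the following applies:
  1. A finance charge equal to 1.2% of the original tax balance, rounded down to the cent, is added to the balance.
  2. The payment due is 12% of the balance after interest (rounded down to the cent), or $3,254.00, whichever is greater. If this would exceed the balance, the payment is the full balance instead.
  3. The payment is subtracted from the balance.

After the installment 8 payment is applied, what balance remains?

$13,126.60

Installment 1: opening $38,280.53; interest $459.36 → $38,739.89; payment $4,648.78; balance $34,091.11
Installment 2: opening $34,091.11; interest $459.36 → $34,550.47; payment $4,146.05; balance $30,404.42
Installment 3: opening $30,404.42; interest $459.36 → $30,863.78; payment $3,703.65; balance $27,160.13
Installment 4: opening $27,160.13; interest $459.36 → $27,619.49; payment $3,314.33; balance $24,305.16
Installment 5: opening $24,305.16; interest $459.36 → $24,764.52; payment $3,254.00; balance $21,510.52
Installment 6: opening $21,510.52; interest $459.36 → $21,969.88; payment $3,254.00; balance $18,715.88
Installment 7: opening $18,715.88; interest $459.36 → $19,175.24; payment $3,254.00; balance $15,921.24
Installment 8: opening $15,921.24; interest $459.36 → $16,380.60; payment $3,254.00; balance $13,126.60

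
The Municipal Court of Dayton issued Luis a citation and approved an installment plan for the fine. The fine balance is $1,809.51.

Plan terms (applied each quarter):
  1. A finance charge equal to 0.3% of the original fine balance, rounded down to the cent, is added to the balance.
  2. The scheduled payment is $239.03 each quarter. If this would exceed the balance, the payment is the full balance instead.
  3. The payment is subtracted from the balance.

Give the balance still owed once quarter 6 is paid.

Quarter 1: $1,809.51 +$5.42 interest = $1,814.93; pay $239.03 → $1,575.90
Quarter 2: $1,575.90 +$5.42 interest = $1,581.32; pay $239.03 → $1,342.29
Quarter 3: $1,342.29 +$5.42 interest = $1,347.71; pay $239.03 → $1,108.68
Quarter 4: $1,108.68 +$5.42 interest = $1,114.10; pay $239.03 → $875.07
Quarter 5: $875.07 +$5.42 interest = $880.49; pay $239.03 → $641.46
Quarter 6: $641.46 +$5.42 interest = $646.88; pay $239.03 → $407.85

$407.85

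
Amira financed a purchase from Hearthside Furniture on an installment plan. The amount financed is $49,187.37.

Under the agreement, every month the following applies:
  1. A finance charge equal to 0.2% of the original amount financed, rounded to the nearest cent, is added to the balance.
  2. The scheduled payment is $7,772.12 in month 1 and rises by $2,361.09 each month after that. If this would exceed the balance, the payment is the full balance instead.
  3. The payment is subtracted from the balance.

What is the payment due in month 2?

$10,133.21

Month 1: opening $49,187.37; interest $98.37 → $49,285.74; payment $7,772.12; balance $41,513.62
Month 2: opening $41,513.62; interest $98.37 → $41,611.99; payment $10,133.21; balance $31,478.78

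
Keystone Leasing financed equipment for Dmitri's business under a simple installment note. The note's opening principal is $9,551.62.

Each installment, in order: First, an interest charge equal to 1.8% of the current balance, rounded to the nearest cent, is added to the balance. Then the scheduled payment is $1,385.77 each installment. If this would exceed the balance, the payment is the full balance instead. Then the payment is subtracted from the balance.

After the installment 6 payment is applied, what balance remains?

# | Opening | Interest | Payment | End bal
1 | $9,551.62 | $171.93 | $1,385.77 | $8,337.78
2 | $8,337.78 | $150.08 | $1,385.77 | $7,102.09
3 | $7,102.09 | $127.84 | $1,385.77 | $5,844.16
4 | $5,844.16 | $105.19 | $1,385.77 | $4,563.58
5 | $4,563.58 | $82.14 | $1,385.77 | $3,259.95
6 | $3,259.95 | $58.68 | $1,385.77 | $1,932.86

$1,932.86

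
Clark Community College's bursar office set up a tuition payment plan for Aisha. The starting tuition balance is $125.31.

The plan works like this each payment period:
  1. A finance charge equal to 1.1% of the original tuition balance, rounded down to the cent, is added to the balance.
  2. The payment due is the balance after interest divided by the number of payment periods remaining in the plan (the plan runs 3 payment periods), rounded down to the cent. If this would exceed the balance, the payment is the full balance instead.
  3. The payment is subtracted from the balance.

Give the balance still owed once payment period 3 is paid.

$0.00

Payment period 1: opening $125.31; interest $1.37 → $126.68; payment $42.22; balance $84.46
Payment period 2: opening $84.46; interest $1.37 → $85.83; payment $42.91; balance $42.92
Payment period 3: opening $42.92; interest $1.37 → $44.29; payment $44.29; balance $0.00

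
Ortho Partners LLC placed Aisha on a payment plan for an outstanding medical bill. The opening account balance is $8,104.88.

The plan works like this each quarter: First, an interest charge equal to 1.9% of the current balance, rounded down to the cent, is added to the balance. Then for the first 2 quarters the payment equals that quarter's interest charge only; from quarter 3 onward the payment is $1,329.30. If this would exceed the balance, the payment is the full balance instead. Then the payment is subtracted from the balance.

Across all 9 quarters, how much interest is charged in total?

Quarter 1: $8,104.88 +$153.99 interest = $8,258.87; pay $153.99 → $8,104.88
Quarter 2: $8,104.88 +$153.99 interest = $8,258.87; pay $153.99 → $8,104.88
Quarter 3: $8,104.88 +$153.99 interest = $8,258.87; pay $1,329.30 → $6,929.57
Quarter 4: $6,929.57 +$131.66 interest = $7,061.23; pay $1,329.30 → $5,731.93
Quarter 5: $5,731.93 +$108.90 interest = $5,840.83; pay $1,329.30 → $4,511.53
Quarter 6: $4,511.53 +$85.71 interest = $4,597.24; pay $1,329.30 → $3,267.94
Quarter 7: $3,267.94 +$62.09 interest = $3,330.03; pay $1,329.30 → $2,000.73
Quarter 8: $2,000.73 +$38.01 interest = $2,038.74; pay $1,329.30 → $709.44
Quarter 9: $709.44 +$13.47 interest = $722.91; pay $722.91 → $0.00
Total interest: $153.99 + $153.99 + $153.99 + $131.66 + $108.90 + $85.71 + $62.09 + $38.01 + $13.47 = $901.81

$901.81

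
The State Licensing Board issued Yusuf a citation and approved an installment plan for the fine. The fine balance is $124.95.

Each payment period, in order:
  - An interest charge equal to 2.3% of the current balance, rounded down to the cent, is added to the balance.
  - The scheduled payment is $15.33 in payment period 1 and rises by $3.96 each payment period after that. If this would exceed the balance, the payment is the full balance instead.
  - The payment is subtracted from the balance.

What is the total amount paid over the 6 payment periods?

# | Opening | Interest | Payment | End bal
1 | $124.95 | $2.87 | $15.33 | $112.49
2 | $112.49 | $2.58 | $19.29 | $95.78
3 | $95.78 | $2.20 | $23.25 | $74.73
4 | $74.73 | $1.71 | $27.21 | $49.23
5 | $49.23 | $1.13 | $31.17 | $19.19
6 | $19.19 | $0.44 | $19.63 | $0.00
Total paid: $135.88

$135.88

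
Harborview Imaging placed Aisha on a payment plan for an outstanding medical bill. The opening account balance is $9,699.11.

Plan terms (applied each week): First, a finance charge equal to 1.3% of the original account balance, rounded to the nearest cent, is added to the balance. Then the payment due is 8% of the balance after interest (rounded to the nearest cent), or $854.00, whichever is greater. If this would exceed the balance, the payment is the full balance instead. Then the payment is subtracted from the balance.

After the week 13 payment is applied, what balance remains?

# | Opening | Interest | Payment | End bal
1 | $9,699.11 | $126.09 | $854.00 | $8,971.20
2 | $8,971.20 | $126.09 | $854.00 | $8,243.29
3 | $8,243.29 | $126.09 | $854.00 | $7,515.38
4 | $7,515.38 | $126.09 | $854.00 | $6,787.47
5 | $6,787.47 | $126.09 | $854.00 | $6,059.56
6 | $6,059.56 | $126.09 | $854.00 | $5,331.65
7 | $5,331.65 | $126.09 | $854.00 | $4,603.74
8 | $4,603.74 | $126.09 | $854.00 | $3,875.83
9 | $3,875.83 | $126.09 | $854.00 | $3,147.92
10 | $3,147.92 | $126.09 | $854.00 | $2,420.01
11 | $2,420.01 | $126.09 | $854.00 | $1,692.10
12 | $1,692.10 | $126.09 | $854.00 | $964.19
13 | $964.19 | $126.09 | $854.00 | $236.28

$236.28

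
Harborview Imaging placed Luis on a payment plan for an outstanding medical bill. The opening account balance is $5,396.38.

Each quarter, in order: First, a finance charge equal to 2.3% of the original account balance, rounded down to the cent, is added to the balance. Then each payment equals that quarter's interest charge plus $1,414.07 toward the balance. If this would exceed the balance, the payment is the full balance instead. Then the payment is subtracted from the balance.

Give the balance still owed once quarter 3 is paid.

$1,154.17

Quarter 1: $5,396.38 +$124.11 interest = $5,520.49; pay $1,538.18 → $3,982.31
Quarter 2: $3,982.31 +$124.11 interest = $4,106.42; pay $1,538.18 → $2,568.24
Quarter 3: $2,568.24 +$124.11 interest = $2,692.35; pay $1,538.18 → $1,154.17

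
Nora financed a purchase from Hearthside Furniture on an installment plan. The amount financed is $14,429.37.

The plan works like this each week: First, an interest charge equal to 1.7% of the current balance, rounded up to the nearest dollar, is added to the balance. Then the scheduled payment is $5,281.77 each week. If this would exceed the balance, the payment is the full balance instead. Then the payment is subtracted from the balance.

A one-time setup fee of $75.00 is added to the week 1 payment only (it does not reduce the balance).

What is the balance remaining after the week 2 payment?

Week 1: $14,429.37 +$246.00 interest = $14,675.37; pay $5,281.77 (+ $75.00 fee) → $9,393.60
Week 2: $9,393.60 +$160.00 interest = $9,553.60; pay $5,281.77 → $4,271.83

$4,271.83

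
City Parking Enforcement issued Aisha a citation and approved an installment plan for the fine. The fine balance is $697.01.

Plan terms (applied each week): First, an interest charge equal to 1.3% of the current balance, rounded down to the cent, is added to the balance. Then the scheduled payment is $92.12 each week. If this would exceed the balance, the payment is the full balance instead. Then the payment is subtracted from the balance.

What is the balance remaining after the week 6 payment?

$182.14

Week 1: opening $697.01; interest $9.06 → $706.07; payment $92.12; balance $613.95
Week 2: opening $613.95; interest $7.98 → $621.93; payment $92.12; balance $529.81
Week 3: opening $529.81; interest $6.88 → $536.69; payment $92.12; balance $444.57
Week 4: opening $444.57; interest $5.77 → $450.34; payment $92.12; balance $358.22
Week 5: opening $358.22; interest $4.65 → $362.87; payment $92.12; balance $270.75
Week 6: opening $270.75; interest $3.51 → $274.26; payment $92.12; balance $182.14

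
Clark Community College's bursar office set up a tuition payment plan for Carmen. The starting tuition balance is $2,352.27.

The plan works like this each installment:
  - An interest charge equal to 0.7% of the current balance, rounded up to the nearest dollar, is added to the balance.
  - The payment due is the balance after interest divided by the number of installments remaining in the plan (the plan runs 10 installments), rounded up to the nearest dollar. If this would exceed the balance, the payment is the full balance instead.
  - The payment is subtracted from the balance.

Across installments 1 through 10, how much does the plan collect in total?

Installment 1: $2,352.27 +$17.00 interest = $2,369.27; pay $237.00 → $2,132.27
Installment 2: $2,132.27 +$15.00 interest = $2,147.27; pay $239.00 → $1,908.27
Installment 3: $1,908.27 +$14.00 interest = $1,922.27; pay $241.00 → $1,681.27
Installment 4: $1,681.27 +$12.00 interest = $1,693.27; pay $242.00 → $1,451.27
Installment 5: $1,451.27 +$11.00 interest = $1,462.27; pay $244.00 → $1,218.27
Installment 6: $1,218.27 +$9.00 interest = $1,227.27; pay $246.00 → $981.27
Installment 7: $981.27 +$7.00 interest = $988.27; pay $248.00 → $740.27
Installment 8: $740.27 +$6.00 interest = $746.27; pay $249.00 → $497.27
Installment 9: $497.27 +$4.00 interest = $501.27; pay $251.00 → $250.27
Installment 10: $250.27 +$2.00 interest = $252.27; pay $252.27 → $0.00
Total paid: $2,449.27

$2,449.27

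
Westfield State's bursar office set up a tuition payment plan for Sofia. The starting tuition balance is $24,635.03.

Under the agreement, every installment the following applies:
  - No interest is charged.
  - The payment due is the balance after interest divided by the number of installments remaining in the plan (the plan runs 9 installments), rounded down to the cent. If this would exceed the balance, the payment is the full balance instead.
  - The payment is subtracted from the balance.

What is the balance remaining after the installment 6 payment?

$8,211.69

# | Opening | Payment | End bal
1 | $24,635.03 | $2,737.22 | $21,897.81
2 | $21,897.81 | $2,737.22 | $19,160.59
3 | $19,160.59 | $2,737.22 | $16,423.37
4 | $16,423.37 | $2,737.22 | $13,686.15
5 | $13,686.15 | $2,737.23 | $10,948.92
6 | $10,948.92 | $2,737.23 | $8,211.69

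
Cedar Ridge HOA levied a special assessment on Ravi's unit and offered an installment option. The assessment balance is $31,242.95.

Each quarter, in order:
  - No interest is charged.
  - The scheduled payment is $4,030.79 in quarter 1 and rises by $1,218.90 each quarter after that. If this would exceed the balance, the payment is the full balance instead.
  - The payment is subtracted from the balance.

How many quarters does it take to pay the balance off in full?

Quarter 1: $31,242.95 − $4,030.79 → $27,212.16
Quarter 2: $27,212.16 − $5,249.69 → $21,962.47
Quarter 3: $21,962.47 − $6,468.59 → $15,493.88
Quarter 4: $15,493.88 − $7,687.49 → $7,806.39
Quarter 5: $7,806.39 − $7,806.39 → $0.00
Balance reaches $0.00 in quarter 5.

5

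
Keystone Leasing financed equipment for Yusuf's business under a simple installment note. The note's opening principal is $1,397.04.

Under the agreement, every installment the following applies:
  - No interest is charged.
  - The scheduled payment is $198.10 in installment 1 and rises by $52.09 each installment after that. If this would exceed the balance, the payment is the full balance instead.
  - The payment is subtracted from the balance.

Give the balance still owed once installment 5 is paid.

Installment 1: opening $1,397.04; payment $198.10; balance $1,198.94
Installment 2: opening $1,198.94; payment $250.19; balance $948.75
Installment 3: opening $948.75; payment $302.28; balance $646.47
Installment 4: opening $646.47; payment $354.37; balance $292.10
Installment 5: opening $292.10; payment $292.10; balance $0.00

$0.00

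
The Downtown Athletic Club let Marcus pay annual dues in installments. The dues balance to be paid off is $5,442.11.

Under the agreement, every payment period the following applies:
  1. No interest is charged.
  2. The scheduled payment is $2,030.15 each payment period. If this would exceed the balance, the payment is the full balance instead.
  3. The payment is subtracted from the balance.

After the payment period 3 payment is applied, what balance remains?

Payment period 1: $5,442.11 − $2,030.15 → $3,411.96
Payment period 2: $3,411.96 − $2,030.15 → $1,381.81
Payment period 3: $1,381.81 − $1,381.81 → $0.00

$0.00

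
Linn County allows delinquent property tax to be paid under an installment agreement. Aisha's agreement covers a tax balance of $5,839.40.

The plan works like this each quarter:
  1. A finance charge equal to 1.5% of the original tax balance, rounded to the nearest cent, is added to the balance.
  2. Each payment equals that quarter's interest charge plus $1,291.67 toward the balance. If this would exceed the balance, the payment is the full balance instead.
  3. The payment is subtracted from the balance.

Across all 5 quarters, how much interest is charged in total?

# | Opening | Interest | Payment | End bal
1 | $5,839.40 | $87.59 | $1,379.26 | $4,547.73
2 | $4,547.73 | $87.59 | $1,379.26 | $3,256.06
3 | $3,256.06 | $87.59 | $1,379.26 | $1,964.39
4 | $1,964.39 | $87.59 | $1,379.26 | $672.72
5 | $672.72 | $87.59 | $760.31 | $0.00
Total interest: $87.59 + $87.59 + $87.59 + $87.59 + $87.59 = $437.95

$437.95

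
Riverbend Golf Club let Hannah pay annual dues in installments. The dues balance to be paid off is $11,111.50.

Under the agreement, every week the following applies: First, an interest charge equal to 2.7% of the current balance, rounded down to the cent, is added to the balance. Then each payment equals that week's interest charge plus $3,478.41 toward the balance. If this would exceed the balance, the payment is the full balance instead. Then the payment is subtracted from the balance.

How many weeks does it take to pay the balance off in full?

Week 1: opening $11,111.50; interest $300.01 → $11,411.51; payment $3,778.42; balance $7,633.09
Week 2: opening $7,633.09; interest $206.09 → $7,839.18; payment $3,684.50; balance $4,154.68
Week 3: opening $4,154.68; interest $112.17 → $4,266.85; payment $3,590.58; balance $676.27
Week 4: opening $676.27; interest $18.25 → $694.52; payment $694.52; balance $0.00
Balance reaches $0.00 in week 4.

4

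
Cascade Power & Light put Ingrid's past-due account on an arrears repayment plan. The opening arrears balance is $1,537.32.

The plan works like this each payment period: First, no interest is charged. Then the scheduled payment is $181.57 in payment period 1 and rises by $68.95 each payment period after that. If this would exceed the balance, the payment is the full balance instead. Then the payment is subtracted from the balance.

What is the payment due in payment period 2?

Payment period 1: $1,537.32 − $181.57 → $1,355.75
Payment period 2: $1,355.75 − $250.52 → $1,105.23

$250.52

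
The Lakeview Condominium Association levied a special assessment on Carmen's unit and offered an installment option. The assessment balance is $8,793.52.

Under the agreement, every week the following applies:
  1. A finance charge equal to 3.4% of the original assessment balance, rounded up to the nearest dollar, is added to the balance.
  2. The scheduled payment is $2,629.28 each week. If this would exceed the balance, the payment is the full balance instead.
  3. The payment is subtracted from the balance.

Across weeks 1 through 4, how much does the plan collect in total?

# | Opening | Interest | Payment | End bal
1 | $8,793.52 | $299.00 | $2,629.28 | $6,463.24
2 | $6,463.24 | $299.00 | $2,629.28 | $4,132.96
3 | $4,132.96 | $299.00 | $2,629.28 | $1,802.68
4 | $1,802.68 | $299.00 | $2,101.68 | $0.00
Total paid: $9,989.52

$9,989.52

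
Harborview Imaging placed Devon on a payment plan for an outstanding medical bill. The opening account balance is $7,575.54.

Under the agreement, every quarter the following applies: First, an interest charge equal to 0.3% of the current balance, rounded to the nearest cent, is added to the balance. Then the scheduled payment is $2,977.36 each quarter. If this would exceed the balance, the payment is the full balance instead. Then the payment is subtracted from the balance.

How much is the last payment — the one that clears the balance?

Quarter 1: $7,575.54 +$22.73 interest = $7,598.27; pay $2,977.36 → $4,620.91
Quarter 2: $4,620.91 +$13.86 interest = $4,634.77; pay $2,977.36 → $1,657.41
Quarter 3: $1,657.41 +$4.97 interest = $1,662.38; pay $1,662.38 → $0.00

$1,662.38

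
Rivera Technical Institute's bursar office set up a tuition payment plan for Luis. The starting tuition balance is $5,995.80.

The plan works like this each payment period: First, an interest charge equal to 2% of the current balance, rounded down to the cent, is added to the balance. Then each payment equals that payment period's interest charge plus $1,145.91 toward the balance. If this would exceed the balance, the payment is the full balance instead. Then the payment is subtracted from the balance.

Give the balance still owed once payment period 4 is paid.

# | Opening | Interest | Payment | End bal
1 | $5,995.80 | $119.91 | $1,265.82 | $4,849.89
2 | $4,849.89 | $96.99 | $1,242.90 | $3,703.98
3 | $3,703.98 | $74.07 | $1,219.98 | $2,558.07
4 | $2,558.07 | $51.16 | $1,197.07 | $1,412.16

$1,412.16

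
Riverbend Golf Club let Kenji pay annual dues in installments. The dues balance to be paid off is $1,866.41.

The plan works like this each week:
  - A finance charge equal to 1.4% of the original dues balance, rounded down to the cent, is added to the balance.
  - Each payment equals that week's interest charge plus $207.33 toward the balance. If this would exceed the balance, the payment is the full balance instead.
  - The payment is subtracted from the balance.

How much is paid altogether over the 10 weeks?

# | Opening | Interest | Payment | End bal
1 | $1,866.41 | $26.12 | $233.45 | $1,659.08
2 | $1,659.08 | $26.12 | $233.45 | $1,451.75
3 | $1,451.75 | $26.12 | $233.45 | $1,244.42
4 | $1,244.42 | $26.12 | $233.45 | $1,037.09
5 | $1,037.09 | $26.12 | $233.45 | $829.76
6 | $829.76 | $26.12 | $233.45 | $622.43
7 | $622.43 | $26.12 | $233.45 | $415.10
8 | $415.10 | $26.12 | $233.45 | $207.77
9 | $207.77 | $26.12 | $233.45 | $0.44
10 | $0.44 | $26.12 | $26.56 | $0.00
Total paid: $2,127.61

$2,127.61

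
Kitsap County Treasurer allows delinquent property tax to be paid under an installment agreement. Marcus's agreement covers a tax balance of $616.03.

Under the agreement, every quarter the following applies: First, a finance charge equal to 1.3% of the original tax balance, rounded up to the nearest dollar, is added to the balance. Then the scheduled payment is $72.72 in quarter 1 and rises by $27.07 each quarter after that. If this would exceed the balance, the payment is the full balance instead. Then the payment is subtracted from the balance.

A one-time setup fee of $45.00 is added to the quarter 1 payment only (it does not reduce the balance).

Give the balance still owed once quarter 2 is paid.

$461.52

# | Opening | Interest | Payment | Fee | End bal
1 | $616.03 | $9.00 | $72.72 | $45.00 | $552.31
2 | $552.31 | $9.00 | $99.79 | — | $461.52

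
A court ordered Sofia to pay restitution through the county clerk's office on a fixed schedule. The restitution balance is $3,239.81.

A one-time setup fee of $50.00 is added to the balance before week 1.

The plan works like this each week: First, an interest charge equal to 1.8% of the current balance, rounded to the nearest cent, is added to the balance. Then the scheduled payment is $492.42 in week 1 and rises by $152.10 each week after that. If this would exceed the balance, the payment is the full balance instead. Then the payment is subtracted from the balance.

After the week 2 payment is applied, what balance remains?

$2,263.51

Week 1: opening $3,289.81; interest $59.22 → $3,349.03; payment $492.42; balance $2,856.61
Week 2: opening $2,856.61; interest $51.42 → $2,908.03; payment $644.52; balance $2,263.51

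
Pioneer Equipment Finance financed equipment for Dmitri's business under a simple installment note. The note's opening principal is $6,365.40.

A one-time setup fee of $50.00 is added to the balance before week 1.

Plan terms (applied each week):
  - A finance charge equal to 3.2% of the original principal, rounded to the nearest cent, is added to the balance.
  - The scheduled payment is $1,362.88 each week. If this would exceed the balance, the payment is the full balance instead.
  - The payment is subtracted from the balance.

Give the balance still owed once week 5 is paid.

Week 1: opening $6,415.40; interest $203.69 → $6,619.09; payment $1,362.88; balance $5,256.21
Week 2: opening $5,256.21; interest $203.69 → $5,459.90; payment $1,362.88; balance $4,097.02
Week 3: opening $4,097.02; interest $203.69 → $4,300.71; payment $1,362.88; balance $2,937.83
Week 4: opening $2,937.83; interest $203.69 → $3,141.52; payment $1,362.88; balance $1,778.64
Week 5: opening $1,778.64; interest $203.69 → $1,982.33; payment $1,362.88; balance $619.45

$619.45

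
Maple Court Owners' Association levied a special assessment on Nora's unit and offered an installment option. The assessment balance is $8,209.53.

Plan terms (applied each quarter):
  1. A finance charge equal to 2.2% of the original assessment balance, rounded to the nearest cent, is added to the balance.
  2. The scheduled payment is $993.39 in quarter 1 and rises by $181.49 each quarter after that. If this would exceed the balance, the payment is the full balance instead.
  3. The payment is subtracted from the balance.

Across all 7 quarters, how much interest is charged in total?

$1,264.27

Quarter 1: $8,209.53 +$180.61 interest = $8,390.14; pay $993.39 → $7,396.75
Quarter 2: $7,396.75 +$180.61 interest = $7,577.36; pay $1,174.88 → $6,402.48
Quarter 3: $6,402.48 +$180.61 interest = $6,583.09; pay $1,356.37 → $5,226.72
Quarter 4: $5,226.72 +$180.61 interest = $5,407.33; pay $1,537.86 → $3,869.47
Quarter 5: $3,869.47 +$180.61 interest = $4,050.08; pay $1,719.35 → $2,330.73
Quarter 6: $2,330.73 +$180.61 interest = $2,511.34; pay $1,900.84 → $610.50
Quarter 7: $610.50 +$180.61 interest = $791.11; pay $791.11 → $0.00
Total interest: $180.61 + $180.61 + $180.61 + $180.61 + $180.61 + $180.61 + $180.61 = $1,264.27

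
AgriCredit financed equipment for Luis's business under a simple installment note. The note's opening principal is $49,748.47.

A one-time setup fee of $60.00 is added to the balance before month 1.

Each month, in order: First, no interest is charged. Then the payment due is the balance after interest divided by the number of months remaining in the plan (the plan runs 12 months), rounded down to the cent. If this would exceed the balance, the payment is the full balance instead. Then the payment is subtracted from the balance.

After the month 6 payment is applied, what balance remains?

$24,904.26

# | Opening | Payment | End bal
1 | $49,808.47 | $4,150.70 | $45,657.77
2 | $45,657.77 | $4,150.70 | $41,507.07
3 | $41,507.07 | $4,150.70 | $37,356.37
4 | $37,356.37 | $4,150.70 | $33,205.67
5 | $33,205.67 | $4,150.70 | $29,054.97
6 | $29,054.97 | $4,150.71 | $24,904.26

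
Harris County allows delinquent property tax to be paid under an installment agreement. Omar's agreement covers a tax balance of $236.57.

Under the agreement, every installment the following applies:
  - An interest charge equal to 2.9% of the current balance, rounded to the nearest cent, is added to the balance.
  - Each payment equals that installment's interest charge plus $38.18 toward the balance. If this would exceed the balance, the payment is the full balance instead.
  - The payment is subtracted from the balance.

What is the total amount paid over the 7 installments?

Installment 1: opening $236.57; interest $6.86 → $243.43; payment $45.04; balance $198.39
Installment 2: opening $198.39; interest $5.75 → $204.14; payment $43.93; balance $160.21
Installment 3: opening $160.21; interest $4.65 → $164.86; payment $42.83; balance $122.03
Installment 4: opening $122.03; interest $3.54 → $125.57; payment $41.72; balance $83.85
Installment 5: opening $83.85; interest $2.43 → $86.28; payment $40.61; balance $45.67
Installment 6: opening $45.67; interest $1.32 → $46.99; payment $39.50; balance $7.49
Installment 7: opening $7.49; interest $0.22 → $7.71; payment $7.71; balance $0.00
Total paid: $261.34

$261.34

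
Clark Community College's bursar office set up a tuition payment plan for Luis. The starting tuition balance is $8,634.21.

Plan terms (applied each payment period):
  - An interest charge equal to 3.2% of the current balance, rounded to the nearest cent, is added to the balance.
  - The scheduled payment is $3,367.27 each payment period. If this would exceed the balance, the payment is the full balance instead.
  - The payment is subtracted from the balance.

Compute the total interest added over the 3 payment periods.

# | Opening | Interest | Payment | End bal
1 | $8,634.21 | $276.29 | $3,367.27 | $5,543.23
2 | $5,543.23 | $177.38 | $3,367.27 | $2,353.34
3 | $2,353.34 | $75.31 | $2,428.65 | $0.00
Total interest: $276.29 + $177.38 + $75.31 = $528.98

$528.98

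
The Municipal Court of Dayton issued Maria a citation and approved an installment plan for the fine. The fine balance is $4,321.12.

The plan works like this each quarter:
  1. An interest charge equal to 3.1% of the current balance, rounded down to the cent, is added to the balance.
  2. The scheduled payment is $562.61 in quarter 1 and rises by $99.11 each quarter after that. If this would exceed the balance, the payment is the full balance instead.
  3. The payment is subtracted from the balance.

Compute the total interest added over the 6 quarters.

$533.04

# | Opening | Interest | Payment | End bal
1 | $4,321.12 | $133.95 | $562.61 | $3,892.46
2 | $3,892.46 | $120.66 | $661.72 | $3,351.40
3 | $3,351.40 | $103.89 | $760.83 | $2,694.46
4 | $2,694.46 | $83.52 | $859.94 | $1,918.04
5 | $1,918.04 | $59.45 | $959.05 | $1,018.44
6 | $1,018.44 | $31.57 | $1,050.01 | $0.00
Total interest: $133.95 + $120.66 + $103.89 + $83.52 + $59.45 + $31.57 = $533.04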